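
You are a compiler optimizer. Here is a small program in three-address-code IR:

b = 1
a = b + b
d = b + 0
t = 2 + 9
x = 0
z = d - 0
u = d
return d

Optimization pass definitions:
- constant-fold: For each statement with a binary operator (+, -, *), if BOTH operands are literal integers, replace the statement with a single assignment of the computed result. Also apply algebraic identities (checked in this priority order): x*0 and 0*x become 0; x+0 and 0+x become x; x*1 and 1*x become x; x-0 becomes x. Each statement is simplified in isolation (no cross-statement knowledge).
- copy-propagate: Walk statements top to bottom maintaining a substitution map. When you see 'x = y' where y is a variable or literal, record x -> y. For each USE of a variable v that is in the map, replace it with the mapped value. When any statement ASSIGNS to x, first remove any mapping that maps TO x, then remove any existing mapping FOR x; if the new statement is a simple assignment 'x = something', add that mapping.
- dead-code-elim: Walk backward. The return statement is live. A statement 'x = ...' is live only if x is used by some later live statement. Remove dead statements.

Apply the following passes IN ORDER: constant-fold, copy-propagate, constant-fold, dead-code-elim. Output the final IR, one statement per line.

Answer: return 1

Derivation:
Initial IR:
  b = 1
  a = b + b
  d = b + 0
  t = 2 + 9
  x = 0
  z = d - 0
  u = d
  return d
After constant-fold (8 stmts):
  b = 1
  a = b + b
  d = b
  t = 11
  x = 0
  z = d
  u = d
  return d
After copy-propagate (8 stmts):
  b = 1
  a = 1 + 1
  d = 1
  t = 11
  x = 0
  z = 1
  u = 1
  return 1
After constant-fold (8 stmts):
  b = 1
  a = 2
  d = 1
  t = 11
  x = 0
  z = 1
  u = 1
  return 1
After dead-code-elim (1 stmts):
  return 1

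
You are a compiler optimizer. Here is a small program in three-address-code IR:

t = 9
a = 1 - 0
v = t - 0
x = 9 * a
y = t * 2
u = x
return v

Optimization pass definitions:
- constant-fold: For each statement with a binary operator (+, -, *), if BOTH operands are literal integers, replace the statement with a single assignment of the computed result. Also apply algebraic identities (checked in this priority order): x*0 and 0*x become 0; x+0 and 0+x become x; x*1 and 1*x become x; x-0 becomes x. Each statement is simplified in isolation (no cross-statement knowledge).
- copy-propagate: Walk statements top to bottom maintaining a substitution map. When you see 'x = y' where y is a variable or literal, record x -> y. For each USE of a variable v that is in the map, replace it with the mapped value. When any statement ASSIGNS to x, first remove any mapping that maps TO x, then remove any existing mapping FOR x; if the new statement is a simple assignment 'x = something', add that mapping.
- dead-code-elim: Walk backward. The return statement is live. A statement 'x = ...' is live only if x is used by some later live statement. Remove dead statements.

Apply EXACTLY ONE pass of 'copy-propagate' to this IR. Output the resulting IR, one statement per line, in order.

Answer: t = 9
a = 1 - 0
v = 9 - 0
x = 9 * a
y = 9 * 2
u = x
return v

Derivation:
Applying copy-propagate statement-by-statement:
  [1] t = 9  (unchanged)
  [2] a = 1 - 0  (unchanged)
  [3] v = t - 0  -> v = 9 - 0
  [4] x = 9 * a  (unchanged)
  [5] y = t * 2  -> y = 9 * 2
  [6] u = x  (unchanged)
  [7] return v  (unchanged)
Result (7 stmts):
  t = 9
  a = 1 - 0
  v = 9 - 0
  x = 9 * a
  y = 9 * 2
  u = x
  return v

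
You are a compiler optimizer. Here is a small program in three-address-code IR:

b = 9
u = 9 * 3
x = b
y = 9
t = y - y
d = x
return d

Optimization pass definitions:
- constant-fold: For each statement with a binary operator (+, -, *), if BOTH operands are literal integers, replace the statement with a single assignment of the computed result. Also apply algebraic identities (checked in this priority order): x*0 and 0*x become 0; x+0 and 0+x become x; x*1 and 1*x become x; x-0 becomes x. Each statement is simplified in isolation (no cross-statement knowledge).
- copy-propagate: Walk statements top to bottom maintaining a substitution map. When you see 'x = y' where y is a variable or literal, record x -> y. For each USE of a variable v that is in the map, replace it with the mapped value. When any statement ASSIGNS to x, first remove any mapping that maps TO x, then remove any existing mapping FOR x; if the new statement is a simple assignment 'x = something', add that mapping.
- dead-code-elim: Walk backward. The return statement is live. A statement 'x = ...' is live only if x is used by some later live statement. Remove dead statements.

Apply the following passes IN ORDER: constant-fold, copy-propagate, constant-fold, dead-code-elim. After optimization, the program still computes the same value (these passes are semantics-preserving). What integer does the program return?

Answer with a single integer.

Initial IR:
  b = 9
  u = 9 * 3
  x = b
  y = 9
  t = y - y
  d = x
  return d
After constant-fold (7 stmts):
  b = 9
  u = 27
  x = b
  y = 9
  t = y - y
  d = x
  return d
After copy-propagate (7 stmts):
  b = 9
  u = 27
  x = 9
  y = 9
  t = 9 - 9
  d = 9
  return 9
After constant-fold (7 stmts):
  b = 9
  u = 27
  x = 9
  y = 9
  t = 0
  d = 9
  return 9
After dead-code-elim (1 stmts):
  return 9
Evaluate:
  b = 9  =>  b = 9
  u = 9 * 3  =>  u = 27
  x = b  =>  x = 9
  y = 9  =>  y = 9
  t = y - y  =>  t = 0
  d = x  =>  d = 9
  return d = 9

Answer: 9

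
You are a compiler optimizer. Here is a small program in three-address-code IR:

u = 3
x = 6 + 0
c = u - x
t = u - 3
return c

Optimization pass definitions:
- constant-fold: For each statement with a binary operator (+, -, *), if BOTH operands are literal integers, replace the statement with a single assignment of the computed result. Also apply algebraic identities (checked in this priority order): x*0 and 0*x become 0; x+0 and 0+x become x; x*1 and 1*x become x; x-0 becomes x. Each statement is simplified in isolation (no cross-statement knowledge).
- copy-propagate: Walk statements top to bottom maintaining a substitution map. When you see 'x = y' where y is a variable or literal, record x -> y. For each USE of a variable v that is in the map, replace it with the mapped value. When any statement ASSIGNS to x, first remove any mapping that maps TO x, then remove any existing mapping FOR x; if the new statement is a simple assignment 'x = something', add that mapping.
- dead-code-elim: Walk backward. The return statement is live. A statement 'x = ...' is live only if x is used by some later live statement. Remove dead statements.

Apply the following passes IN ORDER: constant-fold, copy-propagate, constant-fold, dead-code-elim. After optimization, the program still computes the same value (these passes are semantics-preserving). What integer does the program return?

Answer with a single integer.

Answer: -3

Derivation:
Initial IR:
  u = 3
  x = 6 + 0
  c = u - x
  t = u - 3
  return c
After constant-fold (5 stmts):
  u = 3
  x = 6
  c = u - x
  t = u - 3
  return c
After copy-propagate (5 stmts):
  u = 3
  x = 6
  c = 3 - 6
  t = 3 - 3
  return c
After constant-fold (5 stmts):
  u = 3
  x = 6
  c = -3
  t = 0
  return c
After dead-code-elim (2 stmts):
  c = -3
  return c
Evaluate:
  u = 3  =>  u = 3
  x = 6 + 0  =>  x = 6
  c = u - x  =>  c = -3
  t = u - 3  =>  t = 0
  return c = -3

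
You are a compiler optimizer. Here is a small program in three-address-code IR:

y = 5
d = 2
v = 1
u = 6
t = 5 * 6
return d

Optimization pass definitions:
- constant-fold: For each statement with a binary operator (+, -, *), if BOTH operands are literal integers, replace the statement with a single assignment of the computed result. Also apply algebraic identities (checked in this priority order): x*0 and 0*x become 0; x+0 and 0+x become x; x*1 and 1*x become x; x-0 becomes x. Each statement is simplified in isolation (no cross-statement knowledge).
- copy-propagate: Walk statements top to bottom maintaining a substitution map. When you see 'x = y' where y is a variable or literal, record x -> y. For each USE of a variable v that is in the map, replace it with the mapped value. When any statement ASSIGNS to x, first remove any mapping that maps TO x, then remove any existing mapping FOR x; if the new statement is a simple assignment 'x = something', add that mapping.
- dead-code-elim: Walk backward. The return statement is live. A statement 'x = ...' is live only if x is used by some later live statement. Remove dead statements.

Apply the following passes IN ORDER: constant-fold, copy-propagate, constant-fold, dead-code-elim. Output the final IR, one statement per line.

Answer: return 2

Derivation:
Initial IR:
  y = 5
  d = 2
  v = 1
  u = 6
  t = 5 * 6
  return d
After constant-fold (6 stmts):
  y = 5
  d = 2
  v = 1
  u = 6
  t = 30
  return d
After copy-propagate (6 stmts):
  y = 5
  d = 2
  v = 1
  u = 6
  t = 30
  return 2
After constant-fold (6 stmts):
  y = 5
  d = 2
  v = 1
  u = 6
  t = 30
  return 2
After dead-code-elim (1 stmts):
  return 2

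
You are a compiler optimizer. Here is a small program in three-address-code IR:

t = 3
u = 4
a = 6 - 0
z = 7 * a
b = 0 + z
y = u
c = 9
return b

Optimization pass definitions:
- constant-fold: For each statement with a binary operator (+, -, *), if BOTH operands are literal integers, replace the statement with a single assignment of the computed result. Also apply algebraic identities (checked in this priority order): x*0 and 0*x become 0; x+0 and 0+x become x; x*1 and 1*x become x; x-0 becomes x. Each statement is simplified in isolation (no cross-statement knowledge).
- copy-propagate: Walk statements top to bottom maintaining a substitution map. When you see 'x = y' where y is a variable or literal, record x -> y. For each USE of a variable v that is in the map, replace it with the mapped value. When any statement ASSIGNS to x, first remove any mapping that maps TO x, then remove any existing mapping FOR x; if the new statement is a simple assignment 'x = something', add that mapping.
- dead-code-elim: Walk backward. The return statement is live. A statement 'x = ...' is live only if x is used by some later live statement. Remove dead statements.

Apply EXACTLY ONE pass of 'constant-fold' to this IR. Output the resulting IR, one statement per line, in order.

Applying constant-fold statement-by-statement:
  [1] t = 3  (unchanged)
  [2] u = 4  (unchanged)
  [3] a = 6 - 0  -> a = 6
  [4] z = 7 * a  (unchanged)
  [5] b = 0 + z  -> b = z
  [6] y = u  (unchanged)
  [7] c = 9  (unchanged)
  [8] return b  (unchanged)
Result (8 stmts):
  t = 3
  u = 4
  a = 6
  z = 7 * a
  b = z
  y = u
  c = 9
  return b

Answer: t = 3
u = 4
a = 6
z = 7 * a
b = z
y = u
c = 9
return b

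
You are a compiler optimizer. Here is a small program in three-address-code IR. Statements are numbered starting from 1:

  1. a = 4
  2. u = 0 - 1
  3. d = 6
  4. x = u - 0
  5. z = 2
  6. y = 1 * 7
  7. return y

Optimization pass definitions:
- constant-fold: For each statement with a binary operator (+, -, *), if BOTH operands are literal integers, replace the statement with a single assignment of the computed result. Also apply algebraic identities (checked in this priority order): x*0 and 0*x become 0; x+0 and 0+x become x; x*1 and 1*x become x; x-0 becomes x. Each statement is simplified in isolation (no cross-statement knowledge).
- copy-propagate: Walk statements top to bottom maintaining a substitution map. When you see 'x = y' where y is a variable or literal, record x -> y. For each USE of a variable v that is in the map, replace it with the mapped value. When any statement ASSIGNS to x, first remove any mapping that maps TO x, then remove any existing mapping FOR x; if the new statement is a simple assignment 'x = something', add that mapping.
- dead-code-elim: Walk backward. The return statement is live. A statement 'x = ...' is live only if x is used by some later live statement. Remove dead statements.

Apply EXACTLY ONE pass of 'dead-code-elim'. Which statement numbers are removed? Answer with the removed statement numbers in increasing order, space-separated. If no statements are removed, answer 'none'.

Answer: 1 2 3 4 5

Derivation:
Backward liveness scan:
Stmt 1 'a = 4': DEAD (a not in live set [])
Stmt 2 'u = 0 - 1': DEAD (u not in live set [])
Stmt 3 'd = 6': DEAD (d not in live set [])
Stmt 4 'x = u - 0': DEAD (x not in live set [])
Stmt 5 'z = 2': DEAD (z not in live set [])
Stmt 6 'y = 1 * 7': KEEP (y is live); live-in = []
Stmt 7 'return y': KEEP (return); live-in = ['y']
Removed statement numbers: [1, 2, 3, 4, 5]
Surviving IR:
  y = 1 * 7
  return y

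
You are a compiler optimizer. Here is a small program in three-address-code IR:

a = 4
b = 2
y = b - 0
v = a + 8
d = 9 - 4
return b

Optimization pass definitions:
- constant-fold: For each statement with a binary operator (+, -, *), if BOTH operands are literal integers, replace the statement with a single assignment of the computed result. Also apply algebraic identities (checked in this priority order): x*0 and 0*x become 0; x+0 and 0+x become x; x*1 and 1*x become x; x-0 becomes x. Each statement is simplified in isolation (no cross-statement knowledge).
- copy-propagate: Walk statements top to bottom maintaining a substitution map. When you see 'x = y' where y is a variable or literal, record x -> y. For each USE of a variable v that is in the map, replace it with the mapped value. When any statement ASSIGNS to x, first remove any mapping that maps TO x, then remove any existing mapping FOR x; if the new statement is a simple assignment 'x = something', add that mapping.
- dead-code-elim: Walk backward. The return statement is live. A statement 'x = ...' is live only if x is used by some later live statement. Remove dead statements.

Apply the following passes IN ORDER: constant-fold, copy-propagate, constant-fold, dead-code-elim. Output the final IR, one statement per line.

Answer: return 2

Derivation:
Initial IR:
  a = 4
  b = 2
  y = b - 0
  v = a + 8
  d = 9 - 4
  return b
After constant-fold (6 stmts):
  a = 4
  b = 2
  y = b
  v = a + 8
  d = 5
  return b
After copy-propagate (6 stmts):
  a = 4
  b = 2
  y = 2
  v = 4 + 8
  d = 5
  return 2
After constant-fold (6 stmts):
  a = 4
  b = 2
  y = 2
  v = 12
  d = 5
  return 2
After dead-code-elim (1 stmts):
  return 2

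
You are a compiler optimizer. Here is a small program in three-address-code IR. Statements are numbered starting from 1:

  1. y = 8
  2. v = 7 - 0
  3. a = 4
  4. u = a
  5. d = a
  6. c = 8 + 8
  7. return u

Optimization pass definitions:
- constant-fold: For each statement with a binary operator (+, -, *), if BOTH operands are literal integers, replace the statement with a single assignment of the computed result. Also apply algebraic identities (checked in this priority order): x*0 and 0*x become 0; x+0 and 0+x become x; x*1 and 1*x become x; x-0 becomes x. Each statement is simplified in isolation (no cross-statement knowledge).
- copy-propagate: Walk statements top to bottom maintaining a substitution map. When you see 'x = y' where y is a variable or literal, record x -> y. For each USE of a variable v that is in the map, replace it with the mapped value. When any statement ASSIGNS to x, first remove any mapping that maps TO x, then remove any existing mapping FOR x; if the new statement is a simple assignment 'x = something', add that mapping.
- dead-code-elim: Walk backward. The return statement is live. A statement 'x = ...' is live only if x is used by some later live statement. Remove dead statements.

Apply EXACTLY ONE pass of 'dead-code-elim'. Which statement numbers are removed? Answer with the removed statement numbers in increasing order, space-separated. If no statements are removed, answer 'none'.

Backward liveness scan:
Stmt 1 'y = 8': DEAD (y not in live set [])
Stmt 2 'v = 7 - 0': DEAD (v not in live set [])
Stmt 3 'a = 4': KEEP (a is live); live-in = []
Stmt 4 'u = a': KEEP (u is live); live-in = ['a']
Stmt 5 'd = a': DEAD (d not in live set ['u'])
Stmt 6 'c = 8 + 8': DEAD (c not in live set ['u'])
Stmt 7 'return u': KEEP (return); live-in = ['u']
Removed statement numbers: [1, 2, 5, 6]
Surviving IR:
  a = 4
  u = a
  return u

Answer: 1 2 5 6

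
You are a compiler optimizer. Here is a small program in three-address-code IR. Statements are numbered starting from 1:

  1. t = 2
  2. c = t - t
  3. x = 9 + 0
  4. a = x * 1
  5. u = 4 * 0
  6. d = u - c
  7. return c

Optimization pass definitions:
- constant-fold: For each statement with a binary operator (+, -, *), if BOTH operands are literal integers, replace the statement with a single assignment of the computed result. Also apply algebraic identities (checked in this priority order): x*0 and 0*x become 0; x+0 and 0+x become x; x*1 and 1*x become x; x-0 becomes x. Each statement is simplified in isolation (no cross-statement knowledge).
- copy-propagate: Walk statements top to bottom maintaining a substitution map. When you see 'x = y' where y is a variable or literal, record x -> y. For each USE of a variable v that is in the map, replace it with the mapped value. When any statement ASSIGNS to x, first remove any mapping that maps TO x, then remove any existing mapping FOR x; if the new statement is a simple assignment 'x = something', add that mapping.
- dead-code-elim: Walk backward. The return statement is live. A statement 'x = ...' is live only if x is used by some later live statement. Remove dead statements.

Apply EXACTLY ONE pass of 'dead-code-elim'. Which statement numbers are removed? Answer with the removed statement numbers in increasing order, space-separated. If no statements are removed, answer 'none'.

Backward liveness scan:
Stmt 1 't = 2': KEEP (t is live); live-in = []
Stmt 2 'c = t - t': KEEP (c is live); live-in = ['t']
Stmt 3 'x = 9 + 0': DEAD (x not in live set ['c'])
Stmt 4 'a = x * 1': DEAD (a not in live set ['c'])
Stmt 5 'u = 4 * 0': DEAD (u not in live set ['c'])
Stmt 6 'd = u - c': DEAD (d not in live set ['c'])
Stmt 7 'return c': KEEP (return); live-in = ['c']
Removed statement numbers: [3, 4, 5, 6]
Surviving IR:
  t = 2
  c = t - t
  return c

Answer: 3 4 5 6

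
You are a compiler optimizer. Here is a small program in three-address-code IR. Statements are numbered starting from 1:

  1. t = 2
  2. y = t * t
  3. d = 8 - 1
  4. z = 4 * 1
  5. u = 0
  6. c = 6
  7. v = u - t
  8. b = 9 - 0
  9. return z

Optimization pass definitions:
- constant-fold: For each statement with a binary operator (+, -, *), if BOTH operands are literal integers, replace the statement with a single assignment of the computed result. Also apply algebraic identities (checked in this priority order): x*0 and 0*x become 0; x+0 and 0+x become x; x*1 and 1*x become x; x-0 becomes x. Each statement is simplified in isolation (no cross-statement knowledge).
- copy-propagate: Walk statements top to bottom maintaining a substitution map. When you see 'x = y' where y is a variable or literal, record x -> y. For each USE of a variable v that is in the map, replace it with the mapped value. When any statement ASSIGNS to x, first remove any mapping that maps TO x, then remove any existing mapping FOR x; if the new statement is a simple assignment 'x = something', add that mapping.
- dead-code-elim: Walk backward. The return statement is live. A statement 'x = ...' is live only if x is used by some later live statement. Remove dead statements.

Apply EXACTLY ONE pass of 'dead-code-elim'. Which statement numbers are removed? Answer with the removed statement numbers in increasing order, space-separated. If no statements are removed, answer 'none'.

Backward liveness scan:
Stmt 1 't = 2': DEAD (t not in live set [])
Stmt 2 'y = t * t': DEAD (y not in live set [])
Stmt 3 'd = 8 - 1': DEAD (d not in live set [])
Stmt 4 'z = 4 * 1': KEEP (z is live); live-in = []
Stmt 5 'u = 0': DEAD (u not in live set ['z'])
Stmt 6 'c = 6': DEAD (c not in live set ['z'])
Stmt 7 'v = u - t': DEAD (v not in live set ['z'])
Stmt 8 'b = 9 - 0': DEAD (b not in live set ['z'])
Stmt 9 'return z': KEEP (return); live-in = ['z']
Removed statement numbers: [1, 2, 3, 5, 6, 7, 8]
Surviving IR:
  z = 4 * 1
  return z

Answer: 1 2 3 5 6 7 8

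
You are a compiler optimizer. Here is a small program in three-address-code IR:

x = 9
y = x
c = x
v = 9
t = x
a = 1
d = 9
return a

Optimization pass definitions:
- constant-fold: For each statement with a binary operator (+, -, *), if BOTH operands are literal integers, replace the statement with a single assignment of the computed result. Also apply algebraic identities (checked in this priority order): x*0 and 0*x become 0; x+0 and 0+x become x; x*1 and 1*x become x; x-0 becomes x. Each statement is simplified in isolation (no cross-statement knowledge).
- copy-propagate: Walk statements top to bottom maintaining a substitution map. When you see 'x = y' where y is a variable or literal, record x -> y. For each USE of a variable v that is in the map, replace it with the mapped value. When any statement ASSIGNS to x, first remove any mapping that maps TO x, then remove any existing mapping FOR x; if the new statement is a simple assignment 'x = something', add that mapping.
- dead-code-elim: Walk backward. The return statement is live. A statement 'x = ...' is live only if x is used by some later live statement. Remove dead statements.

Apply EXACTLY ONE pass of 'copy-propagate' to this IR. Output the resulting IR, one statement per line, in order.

Applying copy-propagate statement-by-statement:
  [1] x = 9  (unchanged)
  [2] y = x  -> y = 9
  [3] c = x  -> c = 9
  [4] v = 9  (unchanged)
  [5] t = x  -> t = 9
  [6] a = 1  (unchanged)
  [7] d = 9  (unchanged)
  [8] return a  -> return 1
Result (8 stmts):
  x = 9
  y = 9
  c = 9
  v = 9
  t = 9
  a = 1
  d = 9
  return 1

Answer: x = 9
y = 9
c = 9
v = 9
t = 9
a = 1
d = 9
return 1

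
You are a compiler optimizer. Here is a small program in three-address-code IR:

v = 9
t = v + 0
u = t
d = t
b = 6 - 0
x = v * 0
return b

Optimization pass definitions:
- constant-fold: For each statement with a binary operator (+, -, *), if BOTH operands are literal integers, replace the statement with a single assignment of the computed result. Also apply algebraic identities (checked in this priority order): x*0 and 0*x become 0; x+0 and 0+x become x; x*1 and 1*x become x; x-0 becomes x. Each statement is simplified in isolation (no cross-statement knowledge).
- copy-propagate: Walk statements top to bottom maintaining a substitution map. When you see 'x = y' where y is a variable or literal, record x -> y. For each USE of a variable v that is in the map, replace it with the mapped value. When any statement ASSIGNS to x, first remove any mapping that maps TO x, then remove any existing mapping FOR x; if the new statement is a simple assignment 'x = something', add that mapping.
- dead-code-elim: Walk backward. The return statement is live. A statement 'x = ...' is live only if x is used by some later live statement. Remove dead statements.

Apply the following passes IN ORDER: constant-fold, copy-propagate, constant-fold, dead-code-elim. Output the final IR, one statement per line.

Initial IR:
  v = 9
  t = v + 0
  u = t
  d = t
  b = 6 - 0
  x = v * 0
  return b
After constant-fold (7 stmts):
  v = 9
  t = v
  u = t
  d = t
  b = 6
  x = 0
  return b
After copy-propagate (7 stmts):
  v = 9
  t = 9
  u = 9
  d = 9
  b = 6
  x = 0
  return 6
After constant-fold (7 stmts):
  v = 9
  t = 9
  u = 9
  d = 9
  b = 6
  x = 0
  return 6
After dead-code-elim (1 stmts):
  return 6

Answer: return 6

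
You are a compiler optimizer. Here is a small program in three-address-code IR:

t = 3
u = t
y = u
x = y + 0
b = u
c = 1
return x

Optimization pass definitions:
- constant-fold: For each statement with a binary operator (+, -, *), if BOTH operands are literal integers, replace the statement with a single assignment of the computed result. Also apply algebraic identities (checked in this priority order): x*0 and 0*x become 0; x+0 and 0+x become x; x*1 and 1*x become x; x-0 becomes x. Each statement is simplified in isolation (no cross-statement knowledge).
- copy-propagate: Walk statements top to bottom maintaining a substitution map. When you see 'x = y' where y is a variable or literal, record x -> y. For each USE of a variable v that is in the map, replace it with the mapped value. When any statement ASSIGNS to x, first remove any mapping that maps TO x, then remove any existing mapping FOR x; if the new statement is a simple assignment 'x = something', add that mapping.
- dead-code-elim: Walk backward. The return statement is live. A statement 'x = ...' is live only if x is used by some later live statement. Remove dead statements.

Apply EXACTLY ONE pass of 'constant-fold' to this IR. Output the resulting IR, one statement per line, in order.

Applying constant-fold statement-by-statement:
  [1] t = 3  (unchanged)
  [2] u = t  (unchanged)
  [3] y = u  (unchanged)
  [4] x = y + 0  -> x = y
  [5] b = u  (unchanged)
  [6] c = 1  (unchanged)
  [7] return x  (unchanged)
Result (7 stmts):
  t = 3
  u = t
  y = u
  x = y
  b = u
  c = 1
  return x

Answer: t = 3
u = t
y = u
x = y
b = u
c = 1
return x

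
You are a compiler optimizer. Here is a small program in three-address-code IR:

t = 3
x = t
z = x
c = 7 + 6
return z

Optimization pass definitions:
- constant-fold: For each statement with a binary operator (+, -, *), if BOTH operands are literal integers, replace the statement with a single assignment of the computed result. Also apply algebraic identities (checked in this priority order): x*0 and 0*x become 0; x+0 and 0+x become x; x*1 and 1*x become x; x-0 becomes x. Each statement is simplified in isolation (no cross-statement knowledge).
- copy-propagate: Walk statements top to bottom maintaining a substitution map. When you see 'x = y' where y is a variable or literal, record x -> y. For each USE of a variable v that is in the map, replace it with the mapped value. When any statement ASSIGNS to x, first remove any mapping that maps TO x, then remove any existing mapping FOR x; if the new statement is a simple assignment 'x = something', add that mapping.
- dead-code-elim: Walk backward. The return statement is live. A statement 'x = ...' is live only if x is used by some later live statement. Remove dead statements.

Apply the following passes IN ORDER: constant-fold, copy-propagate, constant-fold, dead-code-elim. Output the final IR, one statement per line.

Answer: return 3

Derivation:
Initial IR:
  t = 3
  x = t
  z = x
  c = 7 + 6
  return z
After constant-fold (5 stmts):
  t = 3
  x = t
  z = x
  c = 13
  return z
After copy-propagate (5 stmts):
  t = 3
  x = 3
  z = 3
  c = 13
  return 3
After constant-fold (5 stmts):
  t = 3
  x = 3
  z = 3
  c = 13
  return 3
After dead-code-elim (1 stmts):
  return 3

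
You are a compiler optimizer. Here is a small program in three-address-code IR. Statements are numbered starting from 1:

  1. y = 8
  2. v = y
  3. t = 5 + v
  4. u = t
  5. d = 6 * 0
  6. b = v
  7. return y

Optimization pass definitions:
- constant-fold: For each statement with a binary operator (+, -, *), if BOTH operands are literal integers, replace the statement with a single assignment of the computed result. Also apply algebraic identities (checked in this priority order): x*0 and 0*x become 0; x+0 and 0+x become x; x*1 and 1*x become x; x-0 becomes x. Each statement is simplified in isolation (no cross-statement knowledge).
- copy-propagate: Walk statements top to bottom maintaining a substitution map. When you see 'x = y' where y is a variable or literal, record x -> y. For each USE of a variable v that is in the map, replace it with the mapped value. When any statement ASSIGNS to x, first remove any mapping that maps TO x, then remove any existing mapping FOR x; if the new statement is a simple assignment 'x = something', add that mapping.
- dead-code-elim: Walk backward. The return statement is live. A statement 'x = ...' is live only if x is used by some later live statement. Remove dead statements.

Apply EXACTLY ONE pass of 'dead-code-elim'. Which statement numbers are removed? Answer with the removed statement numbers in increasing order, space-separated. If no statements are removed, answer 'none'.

Answer: 2 3 4 5 6

Derivation:
Backward liveness scan:
Stmt 1 'y = 8': KEEP (y is live); live-in = []
Stmt 2 'v = y': DEAD (v not in live set ['y'])
Stmt 3 't = 5 + v': DEAD (t not in live set ['y'])
Stmt 4 'u = t': DEAD (u not in live set ['y'])
Stmt 5 'd = 6 * 0': DEAD (d not in live set ['y'])
Stmt 6 'b = v': DEAD (b not in live set ['y'])
Stmt 7 'return y': KEEP (return); live-in = ['y']
Removed statement numbers: [2, 3, 4, 5, 6]
Surviving IR:
  y = 8
  return y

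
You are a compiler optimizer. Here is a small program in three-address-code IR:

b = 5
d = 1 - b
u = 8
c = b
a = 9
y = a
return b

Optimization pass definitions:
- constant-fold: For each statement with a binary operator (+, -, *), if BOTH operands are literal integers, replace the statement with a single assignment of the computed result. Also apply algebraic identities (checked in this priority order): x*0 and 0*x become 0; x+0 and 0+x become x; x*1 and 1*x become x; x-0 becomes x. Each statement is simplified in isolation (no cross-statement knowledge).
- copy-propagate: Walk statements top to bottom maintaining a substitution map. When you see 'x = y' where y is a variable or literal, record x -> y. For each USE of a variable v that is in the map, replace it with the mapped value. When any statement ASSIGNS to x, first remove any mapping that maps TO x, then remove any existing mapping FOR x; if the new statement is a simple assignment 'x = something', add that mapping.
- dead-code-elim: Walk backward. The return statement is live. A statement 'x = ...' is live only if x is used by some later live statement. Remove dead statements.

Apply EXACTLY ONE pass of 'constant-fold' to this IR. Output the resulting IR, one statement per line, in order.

Applying constant-fold statement-by-statement:
  [1] b = 5  (unchanged)
  [2] d = 1 - b  (unchanged)
  [3] u = 8  (unchanged)
  [4] c = b  (unchanged)
  [5] a = 9  (unchanged)
  [6] y = a  (unchanged)
  [7] return b  (unchanged)
Result (7 stmts):
  b = 5
  d = 1 - b
  u = 8
  c = b
  a = 9
  y = a
  return b

Answer: b = 5
d = 1 - b
u = 8
c = b
a = 9
y = a
return b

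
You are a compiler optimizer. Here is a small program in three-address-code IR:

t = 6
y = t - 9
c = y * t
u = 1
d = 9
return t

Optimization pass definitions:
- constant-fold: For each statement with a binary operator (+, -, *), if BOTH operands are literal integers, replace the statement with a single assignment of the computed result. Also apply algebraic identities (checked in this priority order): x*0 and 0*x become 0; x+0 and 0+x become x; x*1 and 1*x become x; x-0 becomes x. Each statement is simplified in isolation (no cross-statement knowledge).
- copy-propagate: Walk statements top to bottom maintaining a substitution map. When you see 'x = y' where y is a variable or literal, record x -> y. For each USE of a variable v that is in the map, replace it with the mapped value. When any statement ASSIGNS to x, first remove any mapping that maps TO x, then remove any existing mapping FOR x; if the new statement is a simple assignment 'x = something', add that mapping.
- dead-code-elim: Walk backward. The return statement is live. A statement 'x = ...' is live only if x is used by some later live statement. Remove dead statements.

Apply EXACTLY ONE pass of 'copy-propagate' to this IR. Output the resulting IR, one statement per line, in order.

Answer: t = 6
y = 6 - 9
c = y * 6
u = 1
d = 9
return 6

Derivation:
Applying copy-propagate statement-by-statement:
  [1] t = 6  (unchanged)
  [2] y = t - 9  -> y = 6 - 9
  [3] c = y * t  -> c = y * 6
  [4] u = 1  (unchanged)
  [5] d = 9  (unchanged)
  [6] return t  -> return 6
Result (6 stmts):
  t = 6
  y = 6 - 9
  c = y * 6
  u = 1
  d = 9
  return 6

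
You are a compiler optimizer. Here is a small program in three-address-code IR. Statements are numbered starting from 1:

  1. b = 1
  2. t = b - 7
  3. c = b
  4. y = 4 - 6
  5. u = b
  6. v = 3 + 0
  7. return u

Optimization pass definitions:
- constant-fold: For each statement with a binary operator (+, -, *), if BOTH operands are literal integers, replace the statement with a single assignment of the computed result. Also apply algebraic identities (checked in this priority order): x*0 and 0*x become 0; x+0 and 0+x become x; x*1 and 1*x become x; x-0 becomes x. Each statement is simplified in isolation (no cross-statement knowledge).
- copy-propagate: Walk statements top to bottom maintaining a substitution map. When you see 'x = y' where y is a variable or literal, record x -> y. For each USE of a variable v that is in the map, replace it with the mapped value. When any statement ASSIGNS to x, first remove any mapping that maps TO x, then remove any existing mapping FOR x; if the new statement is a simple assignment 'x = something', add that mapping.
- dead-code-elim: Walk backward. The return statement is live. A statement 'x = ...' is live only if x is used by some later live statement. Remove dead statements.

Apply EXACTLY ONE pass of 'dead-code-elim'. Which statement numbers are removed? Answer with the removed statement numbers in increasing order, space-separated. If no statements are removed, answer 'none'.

Backward liveness scan:
Stmt 1 'b = 1': KEEP (b is live); live-in = []
Stmt 2 't = b - 7': DEAD (t not in live set ['b'])
Stmt 3 'c = b': DEAD (c not in live set ['b'])
Stmt 4 'y = 4 - 6': DEAD (y not in live set ['b'])
Stmt 5 'u = b': KEEP (u is live); live-in = ['b']
Stmt 6 'v = 3 + 0': DEAD (v not in live set ['u'])
Stmt 7 'return u': KEEP (return); live-in = ['u']
Removed statement numbers: [2, 3, 4, 6]
Surviving IR:
  b = 1
  u = b
  return u

Answer: 2 3 4 6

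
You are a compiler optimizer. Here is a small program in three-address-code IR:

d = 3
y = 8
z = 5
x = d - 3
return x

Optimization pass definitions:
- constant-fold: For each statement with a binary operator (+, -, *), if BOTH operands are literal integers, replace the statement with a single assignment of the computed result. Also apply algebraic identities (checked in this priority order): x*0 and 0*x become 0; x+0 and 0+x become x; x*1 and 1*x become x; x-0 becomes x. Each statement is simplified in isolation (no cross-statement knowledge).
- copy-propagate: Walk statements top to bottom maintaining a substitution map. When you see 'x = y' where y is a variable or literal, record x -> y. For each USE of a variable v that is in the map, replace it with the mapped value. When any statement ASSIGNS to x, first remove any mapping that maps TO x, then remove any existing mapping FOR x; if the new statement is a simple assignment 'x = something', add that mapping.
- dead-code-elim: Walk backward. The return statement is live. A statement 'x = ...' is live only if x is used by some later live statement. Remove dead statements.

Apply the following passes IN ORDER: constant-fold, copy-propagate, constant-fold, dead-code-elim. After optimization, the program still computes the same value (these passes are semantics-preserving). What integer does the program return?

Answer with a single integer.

Initial IR:
  d = 3
  y = 8
  z = 5
  x = d - 3
  return x
After constant-fold (5 stmts):
  d = 3
  y = 8
  z = 5
  x = d - 3
  return x
After copy-propagate (5 stmts):
  d = 3
  y = 8
  z = 5
  x = 3 - 3
  return x
After constant-fold (5 stmts):
  d = 3
  y = 8
  z = 5
  x = 0
  return x
After dead-code-elim (2 stmts):
  x = 0
  return x
Evaluate:
  d = 3  =>  d = 3
  y = 8  =>  y = 8
  z = 5  =>  z = 5
  x = d - 3  =>  x = 0
  return x = 0

Answer: 0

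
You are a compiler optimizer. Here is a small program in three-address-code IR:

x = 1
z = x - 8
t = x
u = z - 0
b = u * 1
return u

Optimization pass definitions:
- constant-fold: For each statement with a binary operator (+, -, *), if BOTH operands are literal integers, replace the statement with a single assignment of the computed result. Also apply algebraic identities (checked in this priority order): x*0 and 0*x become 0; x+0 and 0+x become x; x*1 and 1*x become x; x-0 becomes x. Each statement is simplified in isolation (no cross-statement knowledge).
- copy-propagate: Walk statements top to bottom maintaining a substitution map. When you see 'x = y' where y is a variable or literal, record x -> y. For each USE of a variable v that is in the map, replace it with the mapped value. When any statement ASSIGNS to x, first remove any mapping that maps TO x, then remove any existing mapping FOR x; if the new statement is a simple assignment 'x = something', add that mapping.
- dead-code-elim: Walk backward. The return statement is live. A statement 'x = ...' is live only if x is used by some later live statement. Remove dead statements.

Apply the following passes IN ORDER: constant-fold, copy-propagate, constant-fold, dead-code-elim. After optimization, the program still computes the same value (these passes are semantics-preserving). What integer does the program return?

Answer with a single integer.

Initial IR:
  x = 1
  z = x - 8
  t = x
  u = z - 0
  b = u * 1
  return u
After constant-fold (6 stmts):
  x = 1
  z = x - 8
  t = x
  u = z
  b = u
  return u
After copy-propagate (6 stmts):
  x = 1
  z = 1 - 8
  t = 1
  u = z
  b = z
  return z
After constant-fold (6 stmts):
  x = 1
  z = -7
  t = 1
  u = z
  b = z
  return z
After dead-code-elim (2 stmts):
  z = -7
  return z
Evaluate:
  x = 1  =>  x = 1
  z = x - 8  =>  z = -7
  t = x  =>  t = 1
  u = z - 0  =>  u = -7
  b = u * 1  =>  b = -7
  return u = -7

Answer: -7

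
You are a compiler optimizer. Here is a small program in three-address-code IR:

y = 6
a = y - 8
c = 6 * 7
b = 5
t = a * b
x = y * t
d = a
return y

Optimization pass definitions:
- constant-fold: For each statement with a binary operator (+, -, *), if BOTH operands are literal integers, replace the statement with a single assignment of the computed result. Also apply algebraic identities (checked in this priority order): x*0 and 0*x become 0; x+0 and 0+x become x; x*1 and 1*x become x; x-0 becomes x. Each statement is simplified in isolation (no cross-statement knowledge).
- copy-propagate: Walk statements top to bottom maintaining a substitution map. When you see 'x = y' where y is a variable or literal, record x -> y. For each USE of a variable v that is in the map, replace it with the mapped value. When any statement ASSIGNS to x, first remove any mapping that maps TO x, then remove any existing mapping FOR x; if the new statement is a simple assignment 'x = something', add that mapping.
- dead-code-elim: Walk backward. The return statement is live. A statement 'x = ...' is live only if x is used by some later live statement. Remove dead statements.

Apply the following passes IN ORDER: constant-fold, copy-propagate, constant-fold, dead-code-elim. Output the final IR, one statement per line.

Initial IR:
  y = 6
  a = y - 8
  c = 6 * 7
  b = 5
  t = a * b
  x = y * t
  d = a
  return y
After constant-fold (8 stmts):
  y = 6
  a = y - 8
  c = 42
  b = 5
  t = a * b
  x = y * t
  d = a
  return y
After copy-propagate (8 stmts):
  y = 6
  a = 6 - 8
  c = 42
  b = 5
  t = a * 5
  x = 6 * t
  d = a
  return 6
After constant-fold (8 stmts):
  y = 6
  a = -2
  c = 42
  b = 5
  t = a * 5
  x = 6 * t
  d = a
  return 6
After dead-code-elim (1 stmts):
  return 6

Answer: return 6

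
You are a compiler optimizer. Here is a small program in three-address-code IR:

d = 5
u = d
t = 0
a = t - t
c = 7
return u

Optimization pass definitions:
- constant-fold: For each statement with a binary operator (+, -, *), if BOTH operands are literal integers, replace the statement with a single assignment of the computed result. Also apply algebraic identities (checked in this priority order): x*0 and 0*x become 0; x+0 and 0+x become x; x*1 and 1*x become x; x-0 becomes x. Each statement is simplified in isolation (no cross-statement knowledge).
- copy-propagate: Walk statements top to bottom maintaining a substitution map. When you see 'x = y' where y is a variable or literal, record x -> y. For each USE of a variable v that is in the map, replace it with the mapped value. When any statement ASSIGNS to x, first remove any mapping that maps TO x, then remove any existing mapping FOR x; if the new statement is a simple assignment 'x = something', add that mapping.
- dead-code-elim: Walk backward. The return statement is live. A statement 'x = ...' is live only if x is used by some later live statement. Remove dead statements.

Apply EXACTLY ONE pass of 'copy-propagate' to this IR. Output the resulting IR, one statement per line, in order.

Answer: d = 5
u = 5
t = 0
a = 0 - 0
c = 7
return 5

Derivation:
Applying copy-propagate statement-by-statement:
  [1] d = 5  (unchanged)
  [2] u = d  -> u = 5
  [3] t = 0  (unchanged)
  [4] a = t - t  -> a = 0 - 0
  [5] c = 7  (unchanged)
  [6] return u  -> return 5
Result (6 stmts):
  d = 5
  u = 5
  t = 0
  a = 0 - 0
  c = 7
  return 5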